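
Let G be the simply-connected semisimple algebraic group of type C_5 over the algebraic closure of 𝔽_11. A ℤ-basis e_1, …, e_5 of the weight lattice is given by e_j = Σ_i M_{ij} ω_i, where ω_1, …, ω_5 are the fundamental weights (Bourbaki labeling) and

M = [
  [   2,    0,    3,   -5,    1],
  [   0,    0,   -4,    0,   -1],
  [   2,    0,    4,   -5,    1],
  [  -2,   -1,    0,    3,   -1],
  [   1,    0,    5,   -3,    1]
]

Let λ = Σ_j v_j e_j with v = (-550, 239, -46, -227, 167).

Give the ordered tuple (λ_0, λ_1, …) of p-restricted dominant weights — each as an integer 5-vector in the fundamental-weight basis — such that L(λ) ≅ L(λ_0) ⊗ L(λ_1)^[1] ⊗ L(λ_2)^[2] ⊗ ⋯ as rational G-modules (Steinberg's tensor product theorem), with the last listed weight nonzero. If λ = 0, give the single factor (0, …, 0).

((9, 6, 7, 2, 2), (5, 1, 1, 1, 6))

Compute c_i = Σ_j M_{ij} v_j with v = (-550, 239, -46, -227, 167):
  c_1 = (2)·(-550) + 0·239 + (3)·(-46) + (-5)·(-227) + 1·167 = 64
  c_2 = (0)·(-550) + 0·239 + (-4)·(-46) + (0)·(-227) + (-1)·(167) = 17
  c_3 = (2)·(-550) + 0·239 + (4)·(-46) + (-5)·(-227) + 1·167 = 18
  c_4 = (-2)·(-550) + (-1)·(239) + (0)·(-46) + (3)·(-227) + (-1)·(167) = 13
  c_5 = (1)·(-550) + 0·239 + (5)·(-46) + (-3)·(-227) + 1·167 = 68
Expand coordinatewise in base 11:
  c_1 = 64 = 9·11^0 + 5·11^1
  c_2 = 17 = 6·11^0 + 1·11^1
  c_3 = 18 = 7·11^0 + 1·11^1
  c_4 = 13 = 2·11^0 + 1·11^1
  c_5 = 68 = 2·11^0 + 6·11^1
Factor λ_0 = (9, 6, 7, 2, 2)
Factor λ_1 = (5, 1, 1, 1, 6)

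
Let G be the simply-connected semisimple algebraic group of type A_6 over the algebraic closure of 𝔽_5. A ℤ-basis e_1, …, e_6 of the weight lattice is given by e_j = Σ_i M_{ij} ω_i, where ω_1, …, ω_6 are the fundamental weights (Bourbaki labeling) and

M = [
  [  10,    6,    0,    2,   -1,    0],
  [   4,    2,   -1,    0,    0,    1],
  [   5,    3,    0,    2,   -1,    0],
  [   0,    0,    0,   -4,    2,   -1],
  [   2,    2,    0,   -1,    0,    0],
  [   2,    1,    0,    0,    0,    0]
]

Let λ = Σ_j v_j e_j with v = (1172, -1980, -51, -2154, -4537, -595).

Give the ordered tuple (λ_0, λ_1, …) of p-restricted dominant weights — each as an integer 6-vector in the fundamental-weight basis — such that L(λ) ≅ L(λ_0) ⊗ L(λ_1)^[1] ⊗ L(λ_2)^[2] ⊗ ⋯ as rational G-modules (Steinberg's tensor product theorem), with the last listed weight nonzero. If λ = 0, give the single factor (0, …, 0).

Change of basis e → ω: c = M·v where v = (1172, -1980, -51, -2154, -4537, -595):
  c_1 = 10*1172 + 6*-1980 + 0*-51 + 2*-2154 + -1*-4537 + 0*-595 = 69
  c_2 = 4*1172 + 2*-1980 + -1*-51 + 0*-2154 + 0*-4537 + 1*-595 = 184
  c_3 = 5*1172 + 3*-1980 + 0*-51 + 2*-2154 + -1*-4537 + 0*-595 = 149
  c_4 = 0*1172 + 0*-1980 + 0*-51 + -4*-2154 + 2*-4537 + -1*-595 = 137
  c_5 = 2*1172 + 2*-1980 + 0*-51 + -1*-2154 + 0*-4537 + 0*-595 = 538
  c_6 = 2*1172 + 1*-1980 + 0*-51 + 0*-2154 + 0*-4537 + 0*-595 = 364
Base-5 expansion of each c_i:
  c_1 = 69 = 4·5^0 + 3·5^1 + 2·5^2
  c_2 = 184 = 4·5^0 + 1·5^1 + 2·5^2 + 1·5^3
  c_3 = 149 = 4·5^0 + 4·5^1 + 0·5^2 + 1·5^3
  c_4 = 137 = 2·5^0 + 2·5^1 + 0·5^2 + 1·5^3
  c_5 = 538 = 3·5^0 + 2·5^1 + 1·5^2 + 4·5^3
  c_6 = 364 = 4·5^0 + 2·5^1 + 4·5^2 + 2·5^3
Factor λ_0 = (4, 4, 4, 2, 3, 4)
Factor λ_1 = (3, 1, 4, 2, 2, 2)
Factor λ_2 = (2, 2, 0, 0, 1, 4)
Factor λ_3 = (0, 1, 1, 1, 4, 2)

((4, 4, 4, 2, 3, 4), (3, 1, 4, 2, 2, 2), (2, 2, 0, 0, 1, 4), (0, 1, 1, 1, 4, 2))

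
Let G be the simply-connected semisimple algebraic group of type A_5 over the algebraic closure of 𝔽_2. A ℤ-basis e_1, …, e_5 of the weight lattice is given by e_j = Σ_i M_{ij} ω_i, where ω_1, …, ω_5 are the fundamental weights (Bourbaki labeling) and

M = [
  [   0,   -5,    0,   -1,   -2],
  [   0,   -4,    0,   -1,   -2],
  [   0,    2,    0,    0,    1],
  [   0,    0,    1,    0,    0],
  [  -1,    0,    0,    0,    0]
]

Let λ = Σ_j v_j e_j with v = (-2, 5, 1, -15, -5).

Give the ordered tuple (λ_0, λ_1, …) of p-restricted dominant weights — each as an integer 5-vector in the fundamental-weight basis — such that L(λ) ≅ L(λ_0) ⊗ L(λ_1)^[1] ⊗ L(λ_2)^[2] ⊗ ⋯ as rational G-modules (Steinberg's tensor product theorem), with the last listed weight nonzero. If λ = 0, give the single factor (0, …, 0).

((0, 1, 1, 1, 0), (0, 0, 0, 0, 1), (0, 1, 1, 0, 0))

Change of basis e → ω: c = M·v where v = (-2, 5, 1, -15, -5):
  c_1 = (0)·(-2) + (-5)·(5) + (0)·(1) + (-1)·(-15) + (-2)·(-5) = 0
  c_2 = (0)·(-2) + (-4)·(5) + (0)·(1) + (-1)·(-15) + (-2)·(-5) = 5
  c_3 = (0)·(-2) + (2)·(5) + (0)·(1) + (0)·(-15) + (1)·(-5) = 5
  c_4 = (0)·(-2) + (0)·(5) + (1)·(1) + (0)·(-15) + (0)·(-5) = 1
  c_5 = (-1)·(-2) + (0)·(5) + (0)·(1) + (0)·(-15) + (0)·(-5) = 2
Expand coordinatewise in base 2:
  c_1 = 0
  c_2 = 5 = 1·2^0 + 0·2^1 + 1·2^2
  c_3 = 5 = 1·2^0 + 0·2^1 + 1·2^2
  c_4 = 1 = 1·2^0
  c_5 = 2 = 0·2^0 + 1·2^1
p-restricted factor λ_0 = (0, 1, 1, 1, 0)
p-restricted factor λ_1 = (0, 0, 0, 0, 1)
p-restricted factor λ_2 = (0, 1, 1, 0, 0)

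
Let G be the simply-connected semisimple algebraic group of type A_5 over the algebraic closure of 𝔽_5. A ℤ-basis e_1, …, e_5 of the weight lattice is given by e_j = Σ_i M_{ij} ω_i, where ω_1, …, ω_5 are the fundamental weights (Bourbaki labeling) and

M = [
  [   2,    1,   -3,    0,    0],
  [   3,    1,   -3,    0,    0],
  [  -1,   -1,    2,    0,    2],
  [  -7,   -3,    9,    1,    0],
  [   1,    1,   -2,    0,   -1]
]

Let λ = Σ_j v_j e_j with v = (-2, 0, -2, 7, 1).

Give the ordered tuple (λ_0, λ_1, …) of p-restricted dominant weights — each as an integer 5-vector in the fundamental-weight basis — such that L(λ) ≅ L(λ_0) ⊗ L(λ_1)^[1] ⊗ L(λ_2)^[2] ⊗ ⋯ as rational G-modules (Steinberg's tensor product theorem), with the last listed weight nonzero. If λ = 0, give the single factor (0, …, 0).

((2, 0, 0, 3, 1),)

Converting to the ω-basis (c_i = row i of M dotted with v = (-2, 0, -2, 7, 1)):
  c_1 = (2)·(-2) + (1)·(0) + (-3)·(-2) + (0)·(7) + (0)·(1) = 2
  c_2 = (3)·(-2) + (1)·(0) + (-3)·(-2) + (0)·(7) + (0)·(1) = 0
  c_3 = (-1)·(-2) + (-1)·(0) + (2)·(-2) + (0)·(7) + (2)·(1) = 0
  c_4 = (-7)·(-2) + (-3)·(0) + (9)·(-2) + (1)·(7) + (0)·(1) = 3
  c_5 = (1)·(-2) + (1)·(0) + (-2)·(-2) + (0)·(7) + (-1)·(1) = 1
p = 5; digits c_i = Σ_j d_{ij}·5^j, 0 ≤ d_{ij} < 5:
  c_1 = 2 = 2·5^0
  c_2 = 0
  c_3 = 0
  c_4 = 3 = 3·5^0
  c_5 = 1 = 1·5^0
p-restricted factor λ_0 = (2, 0, 0, 3, 1)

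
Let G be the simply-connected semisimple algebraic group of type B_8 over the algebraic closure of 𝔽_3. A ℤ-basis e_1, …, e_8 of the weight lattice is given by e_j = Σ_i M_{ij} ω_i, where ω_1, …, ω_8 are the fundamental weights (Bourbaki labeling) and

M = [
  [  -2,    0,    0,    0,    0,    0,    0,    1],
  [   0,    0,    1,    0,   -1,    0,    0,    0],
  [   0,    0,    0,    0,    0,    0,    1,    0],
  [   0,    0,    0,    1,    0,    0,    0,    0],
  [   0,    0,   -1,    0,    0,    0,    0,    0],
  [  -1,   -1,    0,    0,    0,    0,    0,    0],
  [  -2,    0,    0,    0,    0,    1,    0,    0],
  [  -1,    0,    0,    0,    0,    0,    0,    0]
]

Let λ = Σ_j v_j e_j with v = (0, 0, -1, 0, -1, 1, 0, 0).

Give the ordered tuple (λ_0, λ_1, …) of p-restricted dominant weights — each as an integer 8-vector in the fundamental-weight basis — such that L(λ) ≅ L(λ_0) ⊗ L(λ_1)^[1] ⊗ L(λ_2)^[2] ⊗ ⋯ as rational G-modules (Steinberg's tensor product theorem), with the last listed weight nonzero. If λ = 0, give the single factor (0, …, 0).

Compute c_i = Σ_j M_{ij} v_j with v = (0, 0, -1, 0, -1, 1, 0, 0):
  c_1 = -2*0 + 0*0 + 0*-1 + 0*0 + 0*-1 + 0*1 + 0*0 + 1*0 = 0
  c_2 = 0*0 + 0*0 + 1*-1 + 0*0 + -1*-1 + 0*1 + 0*0 + 0*0 = 0
  c_3 = 0*0 + 0*0 + 0*-1 + 0*0 + 0*-1 + 0*1 + 1*0 + 0*0 = 0
  c_4 = 0*0 + 0*0 + 0*-1 + 1*0 + 0*-1 + 0*1 + 0*0 + 0*0 = 0
  c_5 = 0*0 + 0*0 + -1*-1 + 0*0 + 0*-1 + 0*1 + 0*0 + 0*0 = 1
  c_6 = -1*0 + -1*0 + 0*-1 + 0*0 + 0*-1 + 0*1 + 0*0 + 0*0 = 0
  c_7 = -2*0 + 0*0 + 0*-1 + 0*0 + 0*-1 + 1*1 + 0*0 + 0*0 = 1
  c_8 = -1*0 + 0*0 + 0*-1 + 0*0 + 0*-1 + 0*1 + 0*0 + 0*0 = 0
p = 3; digits c_i = Σ_j d_{ij}·3^j, 0 ≤ d_{ij} < 3:
  c_1 = 0
  c_2 = 0
  c_3 = 0
  c_4 = 0
  c_5 = 1 = 1·3^0
  c_6 = 0
  c_7 = 1 = 1·3^0
  c_8 = 0
λ_0 = (0, 0, 0, 0, 1, 0, 1, 0)

((0, 0, 0, 0, 1, 0, 1, 0),)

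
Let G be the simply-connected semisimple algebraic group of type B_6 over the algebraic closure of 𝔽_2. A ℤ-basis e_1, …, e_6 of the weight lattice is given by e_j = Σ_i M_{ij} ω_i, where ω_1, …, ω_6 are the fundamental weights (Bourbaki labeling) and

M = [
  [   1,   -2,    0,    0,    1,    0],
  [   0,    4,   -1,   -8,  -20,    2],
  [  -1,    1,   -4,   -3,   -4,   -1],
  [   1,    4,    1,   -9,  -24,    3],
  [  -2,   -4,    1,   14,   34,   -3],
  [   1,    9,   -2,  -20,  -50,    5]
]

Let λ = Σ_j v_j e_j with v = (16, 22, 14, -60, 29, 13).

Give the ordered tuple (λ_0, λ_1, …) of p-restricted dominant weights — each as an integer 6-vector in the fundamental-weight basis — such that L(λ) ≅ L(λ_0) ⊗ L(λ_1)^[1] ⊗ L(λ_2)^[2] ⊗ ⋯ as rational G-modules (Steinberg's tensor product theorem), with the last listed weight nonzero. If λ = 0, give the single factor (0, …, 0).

((1, 0, 1, 1, 1, 1),)

Converting to the ω-basis (c_i = row i of M dotted with v = (16, 22, 14, -60, 29, 13)):
  c_1 = 1·16 + (-2)·(22) + 0·14 + (0)·(-60) + 1·29 + 0·13 = 1
  c_2 = 0·16 + 4·22 + (-1)·(14) + (-8)·(-60) + (-20)·(29) + 2·13 = 0
  c_3 = (-1)·(16) + 1·22 + (-4)·(14) + (-3)·(-60) + (-4)·(29) + (-1)·(13) = 1
  c_4 = 1·16 + 4·22 + 1·14 + (-9)·(-60) + (-24)·(29) + 3·13 = 1
  c_5 = (-2)·(16) + (-4)·(22) + 1·14 + (14)·(-60) + 34·29 + (-3)·(13) = 1
  c_6 = 1·16 + 9·22 + (-2)·(14) + (-20)·(-60) + (-50)·(29) + 5·13 = 1
Base-2 expansion of each c_i:
  c_1 = 1 = 1·2^0
  c_2 = 0
  c_3 = 1 = 1·2^0
  c_4 = 1 = 1·2^0
  c_5 = 1 = 1·2^0
  c_6 = 1 = 1·2^0
p-restricted factor λ_0 = (1, 0, 1, 1, 1, 1)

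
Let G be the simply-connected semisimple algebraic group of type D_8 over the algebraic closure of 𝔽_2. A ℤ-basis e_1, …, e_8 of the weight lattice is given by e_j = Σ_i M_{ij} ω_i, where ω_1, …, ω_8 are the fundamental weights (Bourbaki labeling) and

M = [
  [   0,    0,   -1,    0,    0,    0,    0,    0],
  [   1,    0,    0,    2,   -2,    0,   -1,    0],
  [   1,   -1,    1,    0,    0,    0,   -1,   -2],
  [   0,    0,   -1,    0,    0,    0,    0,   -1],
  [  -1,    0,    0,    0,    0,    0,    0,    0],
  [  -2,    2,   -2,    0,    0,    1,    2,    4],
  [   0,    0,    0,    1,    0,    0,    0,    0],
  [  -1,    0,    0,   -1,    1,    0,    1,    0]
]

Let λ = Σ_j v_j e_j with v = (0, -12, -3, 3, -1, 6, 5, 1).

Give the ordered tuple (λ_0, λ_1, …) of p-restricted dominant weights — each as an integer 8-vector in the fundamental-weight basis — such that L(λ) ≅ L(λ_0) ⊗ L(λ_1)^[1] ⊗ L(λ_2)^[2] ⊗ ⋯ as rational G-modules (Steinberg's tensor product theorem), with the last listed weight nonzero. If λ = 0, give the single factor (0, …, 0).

((1, 1, 0, 0, 0, 0, 1, 1), (1, 1, 1, 1, 0, 1, 1, 0))

In the fundamental-weight basis, λ has coordinates c = M·v (v = (0, -12, -3, 3, -1, 6, 5, 1)):
  c_1 = (0)·(0) + (0)·(-12) + (-1)·(-3) + (0)·(3) + (0)·(-1) + (0)·(6) + (0)·(5) + (0)·(1) = 3
  c_2 = (1)·(0) + (0)·(-12) + (0)·(-3) + (2)·(3) + (-2)·(-1) + (0)·(6) + (-1)·(5) + (0)·(1) = 3
  c_3 = (1)·(0) + (-1)·(-12) + (1)·(-3) + (0)·(3) + (0)·(-1) + (0)·(6) + (-1)·(5) + (-2)·(1) = 2
  c_4 = (0)·(0) + (0)·(-12) + (-1)·(-3) + (0)·(3) + (0)·(-1) + (0)·(6) + (0)·(5) + (-1)·(1) = 2
  c_5 = (-1)·(0) + (0)·(-12) + (0)·(-3) + (0)·(3) + (0)·(-1) + (0)·(6) + (0)·(5) + (0)·(1) = 0
  c_6 = (-2)·(0) + (2)·(-12) + (-2)·(-3) + (0)·(3) + (0)·(-1) + (1)·(6) + (2)·(5) + (4)·(1) = 2
  c_7 = (0)·(0) + (0)·(-12) + (0)·(-3) + (1)·(3) + (0)·(-1) + (0)·(6) + (0)·(5) + (0)·(1) = 3
  c_8 = (-1)·(0) + (0)·(-12) + (0)·(-3) + (-1)·(3) + (1)·(-1) + (0)·(6) + (1)·(5) + (0)·(1) = 1
Base-2 expansion of each c_i:
  c_1 = 3 = 1·2^0 + 1·2^1
  c_2 = 3 = 1·2^0 + 1·2^1
  c_3 = 2 = 0·2^0 + 1·2^1
  c_4 = 2 = 0·2^0 + 1·2^1
  c_5 = 0
  c_6 = 2 = 0·2^0 + 1·2^1
  c_7 = 3 = 1·2^0 + 1·2^1
  c_8 = 1 = 1·2^0
Factor λ_0 = (1, 1, 0, 0, 0, 0, 1, 1)
Factor λ_1 = (1, 1, 1, 1, 0, 1, 1, 0)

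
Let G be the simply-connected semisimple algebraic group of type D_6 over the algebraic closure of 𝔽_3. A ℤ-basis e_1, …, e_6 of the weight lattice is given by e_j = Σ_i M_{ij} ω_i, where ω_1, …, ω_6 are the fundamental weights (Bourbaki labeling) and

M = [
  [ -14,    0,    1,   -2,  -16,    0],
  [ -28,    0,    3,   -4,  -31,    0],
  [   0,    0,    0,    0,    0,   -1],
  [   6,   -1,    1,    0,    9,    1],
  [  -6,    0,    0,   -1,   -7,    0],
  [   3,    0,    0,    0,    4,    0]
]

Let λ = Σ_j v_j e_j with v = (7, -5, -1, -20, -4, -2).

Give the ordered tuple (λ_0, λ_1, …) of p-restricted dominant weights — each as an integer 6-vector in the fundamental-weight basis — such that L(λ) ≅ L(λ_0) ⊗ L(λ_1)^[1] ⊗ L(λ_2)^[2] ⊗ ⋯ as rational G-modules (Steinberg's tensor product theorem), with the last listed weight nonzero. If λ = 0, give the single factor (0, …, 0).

((2, 2, 2, 2, 0, 2), (1, 1, 0, 2, 2, 1))

ω-coordinates c = M·v, v = (7, -5, -1, -20, -4, -2):
  c_1 = (-14)·(7) + (0)·(-5) + (1)·(-1) + (-2)·(-20) + (-16)·(-4) + (0)·(-2) = 5
  c_2 = (-28)·(7) + (0)·(-5) + (3)·(-1) + (-4)·(-20) + (-31)·(-4) + (0)·(-2) = 5
  c_3 = (0)·(7) + (0)·(-5) + (0)·(-1) + (0)·(-20) + (0)·(-4) + (-1)·(-2) = 2
  c_4 = (6)·(7) + (-1)·(-5) + (1)·(-1) + (0)·(-20) + (9)·(-4) + (1)·(-2) = 8
  c_5 = (-6)·(7) + (0)·(-5) + (0)·(-1) + (-1)·(-20) + (-7)·(-4) + (0)·(-2) = 6
  c_6 = (3)·(7) + (0)·(-5) + (0)·(-1) + (0)·(-20) + (4)·(-4) + (0)·(-2) = 5
Writing each c_i in base p = 3:
  c_1 = 5 = 2·3^0 + 1·3^1
  c_2 = 5 = 2·3^0 + 1·3^1
  c_3 = 2 = 2·3^0
  c_4 = 8 = 2·3^0 + 2·3^1
  c_5 = 6 = 0·3^0 + 2·3^1
  c_6 = 5 = 2·3^0 + 1·3^1
Factor λ_0 = (2, 2, 2, 2, 0, 2)
Factor λ_1 = (1, 1, 0, 2, 2, 1)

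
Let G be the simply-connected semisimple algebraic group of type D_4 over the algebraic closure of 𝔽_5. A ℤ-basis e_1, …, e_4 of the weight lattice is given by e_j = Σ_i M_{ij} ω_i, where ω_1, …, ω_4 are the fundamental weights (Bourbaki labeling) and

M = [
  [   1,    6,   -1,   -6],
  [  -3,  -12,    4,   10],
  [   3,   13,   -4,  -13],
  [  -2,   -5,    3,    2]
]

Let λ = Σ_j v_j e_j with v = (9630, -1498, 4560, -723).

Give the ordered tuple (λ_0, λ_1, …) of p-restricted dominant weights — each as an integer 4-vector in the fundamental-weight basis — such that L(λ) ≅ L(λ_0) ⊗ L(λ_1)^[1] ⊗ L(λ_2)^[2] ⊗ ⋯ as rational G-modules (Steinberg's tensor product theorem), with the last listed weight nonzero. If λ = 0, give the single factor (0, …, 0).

Compute c_i = Σ_j M_{ij} v_j with v = (9630, -1498, 4560, -723):
  c_1 = (1)·(9630) + (6)·(-1498) + (-1)·(4560) + (-6)·(-723) = 420
  c_2 = (-3)·(9630) + (-12)·(-1498) + (4)·(4560) + (10)·(-723) = 96
  c_3 = (3)·(9630) + (13)·(-1498) + (-4)·(4560) + (-13)·(-723) = 575
  c_4 = (-2)·(9630) + (-5)·(-1498) + (3)·(4560) + (2)·(-723) = 464
p = 5; digits c_i = Σ_j d_{ij}·5^j, 0 ≤ d_{ij} < 5:
  c_1 = 420 = 0·5^0 + 4·5^1 + 1·5^2 + 3·5^3
  c_2 = 96 = 1·5^0 + 4·5^1 + 3·5^2
  c_3 = 575 = 0·5^0 + 0·5^1 + 3·5^2 + 4·5^3
  c_4 = 464 = 4·5^0 + 2·5^1 + 3·5^2 + 3·5^3
p-restricted factor λ_0 = (0, 1, 0, 4)
p-restricted factor λ_1 = (4, 4, 0, 2)
p-restricted factor λ_2 = (1, 3, 3, 3)
p-restricted factor λ_3 = (3, 0, 4, 3)

((0, 1, 0, 4), (4, 4, 0, 2), (1, 3, 3, 3), (3, 0, 4, 3))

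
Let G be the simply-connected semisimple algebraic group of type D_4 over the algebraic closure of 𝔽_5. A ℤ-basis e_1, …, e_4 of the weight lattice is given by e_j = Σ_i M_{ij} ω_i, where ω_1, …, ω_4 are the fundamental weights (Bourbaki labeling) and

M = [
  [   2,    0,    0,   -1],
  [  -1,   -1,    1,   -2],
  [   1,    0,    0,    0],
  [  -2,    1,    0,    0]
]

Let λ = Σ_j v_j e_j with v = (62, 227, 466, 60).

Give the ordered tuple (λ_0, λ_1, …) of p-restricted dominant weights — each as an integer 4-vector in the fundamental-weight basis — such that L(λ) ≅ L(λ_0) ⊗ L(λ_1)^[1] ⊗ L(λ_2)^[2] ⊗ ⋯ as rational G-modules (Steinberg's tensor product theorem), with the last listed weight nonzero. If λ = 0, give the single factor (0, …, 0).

Compute c_i = Σ_j M_{ij} v_j with v = (62, 227, 466, 60):
  c_1 = 2·62 + 0·227 + 0·466 + (-1)·(60) = 64
  c_2 = (-1)·(62) + (-1)·(227) + 1·466 + (-2)·(60) = 57
  c_3 = 1·62 + 0·227 + 0·466 + 0·60 = 62
  c_4 = (-2)·(62) + 1·227 + 0·466 + 0·60 = 103
p = 5; digits c_i = Σ_j d_{ij}·5^j, 0 ≤ d_{ij} < 5:
  c_1 = 64 = 4·5^0 + 2·5^1 + 2·5^2
  c_2 = 57 = 2·5^0 + 1·5^1 + 2·5^2
  c_3 = 62 = 2·5^0 + 2·5^1 + 2·5^2
  c_4 = 103 = 3·5^0 + 0·5^1 + 4·5^2
Factor λ_0 = (4, 2, 2, 3)
Factor λ_1 = (2, 1, 2, 0)
Factor λ_2 = (2, 2, 2, 4)

((4, 2, 2, 3), (2, 1, 2, 0), (2, 2, 2, 4))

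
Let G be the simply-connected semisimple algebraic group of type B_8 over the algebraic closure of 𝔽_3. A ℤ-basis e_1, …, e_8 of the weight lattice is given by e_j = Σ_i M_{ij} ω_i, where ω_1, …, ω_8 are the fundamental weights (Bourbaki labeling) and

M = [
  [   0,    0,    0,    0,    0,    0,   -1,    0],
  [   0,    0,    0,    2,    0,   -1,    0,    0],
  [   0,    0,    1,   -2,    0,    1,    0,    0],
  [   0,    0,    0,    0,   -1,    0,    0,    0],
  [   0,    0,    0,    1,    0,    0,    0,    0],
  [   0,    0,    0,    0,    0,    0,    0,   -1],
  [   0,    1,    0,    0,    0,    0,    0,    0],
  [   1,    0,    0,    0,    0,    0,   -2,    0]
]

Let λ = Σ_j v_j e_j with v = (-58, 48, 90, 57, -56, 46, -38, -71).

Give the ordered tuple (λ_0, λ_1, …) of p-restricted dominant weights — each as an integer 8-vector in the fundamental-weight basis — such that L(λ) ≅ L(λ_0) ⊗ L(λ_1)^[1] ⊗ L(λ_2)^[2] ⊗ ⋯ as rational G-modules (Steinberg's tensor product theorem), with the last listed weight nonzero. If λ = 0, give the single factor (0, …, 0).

ω-coordinates c = M·v, v = (-58, 48, 90, 57, -56, 46, -38, -71):
  c_1 = (0)·(-58) + (0)·(48) + (0)·(90) + (0)·(57) + (0)·(-56) + (0)·(46) + (-1)·(-38) + (0)·(-71) = 38
  c_2 = (0)·(-58) + (0)·(48) + (0)·(90) + (2)·(57) + (0)·(-56) + (-1)·(46) + (0)·(-38) + (0)·(-71) = 68
  c_3 = (0)·(-58) + (0)·(48) + (1)·(90) + (-2)·(57) + (0)·(-56) + (1)·(46) + (0)·(-38) + (0)·(-71) = 22
  c_4 = (0)·(-58) + (0)·(48) + (0)·(90) + (0)·(57) + (-1)·(-56) + (0)·(46) + (0)·(-38) + (0)·(-71) = 56
  c_5 = (0)·(-58) + (0)·(48) + (0)·(90) + (1)·(57) + (0)·(-56) + (0)·(46) + (0)·(-38) + (0)·(-71) = 57
  c_6 = (0)·(-58) + (0)·(48) + (0)·(90) + (0)·(57) + (0)·(-56) + (0)·(46) + (0)·(-38) + (-1)·(-71) = 71
  c_7 = (0)·(-58) + (1)·(48) + (0)·(90) + (0)·(57) + (0)·(-56) + (0)·(46) + (0)·(-38) + (0)·(-71) = 48
  c_8 = (1)·(-58) + (0)·(48) + (0)·(90) + (0)·(57) + (0)·(-56) + (0)·(46) + (-2)·(-38) + (0)·(-71) = 18
Base-3 expansion of each c_i:
  c_1 = 38 = 2·3^0 + 0·3^1 + 1·3^2 + 1·3^3
  c_2 = 68 = 2·3^0 + 1·3^1 + 1·3^2 + 2·3^3
  c_3 = 22 = 1·3^0 + 1·3^1 + 2·3^2
  c_4 = 56 = 2·3^0 + 0·3^1 + 0·3^2 + 2·3^3
  c_5 = 57 = 0·3^0 + 1·3^1 + 0·3^2 + 2·3^3
  c_6 = 71 = 2·3^0 + 2·3^1 + 1·3^2 + 2·3^3
  c_7 = 48 = 0·3^0 + 1·3^1 + 2·3^2 + 1·3^3
  c_8 = 18 = 0·3^0 + 0·3^1 + 2·3^2
p-restricted factor λ_0 = (2, 2, 1, 2, 0, 2, 0, 0)
p-restricted factor λ_1 = (0, 1, 1, 0, 1, 2, 1, 0)
p-restricted factor λ_2 = (1, 1, 2, 0, 0, 1, 2, 2)
p-restricted factor λ_3 = (1, 2, 0, 2, 2, 2, 1, 0)

((2, 2, 1, 2, 0, 2, 0, 0), (0, 1, 1, 0, 1, 2, 1, 0), (1, 1, 2, 0, 0, 1, 2, 2), (1, 2, 0, 2, 2, 2, 1, 0))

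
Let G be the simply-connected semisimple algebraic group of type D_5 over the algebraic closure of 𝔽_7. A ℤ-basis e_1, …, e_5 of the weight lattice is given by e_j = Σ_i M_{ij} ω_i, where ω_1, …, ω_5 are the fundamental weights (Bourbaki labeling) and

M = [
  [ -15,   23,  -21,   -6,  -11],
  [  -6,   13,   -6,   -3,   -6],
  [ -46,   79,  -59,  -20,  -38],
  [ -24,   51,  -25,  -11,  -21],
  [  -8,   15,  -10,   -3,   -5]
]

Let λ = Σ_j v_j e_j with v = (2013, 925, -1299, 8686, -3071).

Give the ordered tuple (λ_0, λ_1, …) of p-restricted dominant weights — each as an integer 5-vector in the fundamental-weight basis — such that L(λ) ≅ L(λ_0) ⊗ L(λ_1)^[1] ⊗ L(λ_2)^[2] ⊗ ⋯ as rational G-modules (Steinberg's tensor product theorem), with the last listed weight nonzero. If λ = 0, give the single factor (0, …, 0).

In the fundamental-weight basis, λ has coordinates c = M·v (v = (2013, 925, -1299, 8686, -3071)):
  c_1 = (-15)·(2013) + 23·925 + (-21)·(-1299) + (-6)·(8686) + (-11)·(-3071) = 24
  c_2 = (-6)·(2013) + 13·925 + (-6)·(-1299) + (-3)·(8686) + (-6)·(-3071) = 109
  c_3 = (-46)·(2013) + 79·925 + (-59)·(-1299) + (-20)·(8686) + (-38)·(-3071) = 96
  c_4 = (-24)·(2013) + 51·925 + (-25)·(-1299) + (-11)·(8686) + (-21)·(-3071) = 283
  c_5 = (-8)·(2013) + 15·925 + (-10)·(-1299) + (-3)·(8686) + (-5)·(-3071) = 58
Expand coordinatewise in base 7:
  c_1 = 24 = 3·7^0 + 3·7^1
  c_2 = 109 = 4·7^0 + 1·7^1 + 2·7^2
  c_3 = 96 = 5·7^0 + 6·7^1 + 1·7^2
  c_4 = 283 = 3·7^0 + 5·7^1 + 5·7^2
  c_5 = 58 = 2·7^0 + 1·7^1 + 1·7^2
λ_0 = (3, 4, 5, 3, 2)
λ_1 = (3, 1, 6, 5, 1)
λ_2 = (0, 2, 1, 5, 1)

((3, 4, 5, 3, 2), (3, 1, 6, 5, 1), (0, 2, 1, 5, 1))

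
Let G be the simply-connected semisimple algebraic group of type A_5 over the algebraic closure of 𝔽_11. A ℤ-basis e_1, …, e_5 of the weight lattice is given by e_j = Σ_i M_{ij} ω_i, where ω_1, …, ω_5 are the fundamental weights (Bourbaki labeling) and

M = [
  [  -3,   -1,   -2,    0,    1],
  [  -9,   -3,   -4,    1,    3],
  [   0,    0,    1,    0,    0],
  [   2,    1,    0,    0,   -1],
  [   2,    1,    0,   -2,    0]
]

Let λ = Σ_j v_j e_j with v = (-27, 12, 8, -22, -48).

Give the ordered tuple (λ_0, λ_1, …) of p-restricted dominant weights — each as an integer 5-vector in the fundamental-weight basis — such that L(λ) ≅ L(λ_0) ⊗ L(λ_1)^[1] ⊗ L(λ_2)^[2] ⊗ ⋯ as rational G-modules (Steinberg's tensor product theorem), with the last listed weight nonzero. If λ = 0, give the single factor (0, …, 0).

ω-coordinates c = M·v, v = (-27, 12, 8, -22, -48):
  c_1 = (-3)·(-27) + (-1)·(12) + (-2)·(8) + (0)·(-22) + (1)·(-48) = 5
  c_2 = (-9)·(-27) + (-3)·(12) + (-4)·(8) + (1)·(-22) + (3)·(-48) = 9
  c_3 = (0)·(-27) + 0·12 + 1·8 + (0)·(-22) + (0)·(-48) = 8
  c_4 = (2)·(-27) + 1·12 + 0·8 + (0)·(-22) + (-1)·(-48) = 6
  c_5 = (2)·(-27) + 1·12 + 0·8 + (-2)·(-22) + (0)·(-48) = 2
Expand coordinatewise in base 11:
  c_1 = 5 = 5·11^0
  c_2 = 9 = 9·11^0
  c_3 = 8 = 8·11^0
  c_4 = 6 = 6·11^0
  c_5 = 2 = 2·11^0
p-restricted factor λ_0 = (5, 9, 8, 6, 2)

((5, 9, 8, 6, 2),)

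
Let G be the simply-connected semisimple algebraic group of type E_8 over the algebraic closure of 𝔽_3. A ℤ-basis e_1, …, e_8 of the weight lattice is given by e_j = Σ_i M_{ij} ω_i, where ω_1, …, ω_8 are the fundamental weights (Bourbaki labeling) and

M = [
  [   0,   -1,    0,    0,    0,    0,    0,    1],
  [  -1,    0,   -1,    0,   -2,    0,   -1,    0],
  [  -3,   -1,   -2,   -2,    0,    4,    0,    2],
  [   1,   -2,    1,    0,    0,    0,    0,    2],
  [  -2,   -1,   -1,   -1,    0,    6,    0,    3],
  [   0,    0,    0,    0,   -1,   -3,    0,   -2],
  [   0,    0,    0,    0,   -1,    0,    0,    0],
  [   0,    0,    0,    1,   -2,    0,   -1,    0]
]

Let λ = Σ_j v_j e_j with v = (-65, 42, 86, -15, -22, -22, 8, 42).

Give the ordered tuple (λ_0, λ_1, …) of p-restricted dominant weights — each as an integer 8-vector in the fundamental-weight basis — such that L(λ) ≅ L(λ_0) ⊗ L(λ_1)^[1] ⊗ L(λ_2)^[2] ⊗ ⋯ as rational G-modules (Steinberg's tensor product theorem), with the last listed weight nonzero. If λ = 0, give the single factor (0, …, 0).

((0, 0, 1, 0, 2, 1, 1, 0), (0, 2, 2, 1, 0, 1, 1, 1), (0, 1, 0, 2, 1, 0, 2, 2))

Change of basis e → ω: c = M·v where v = (-65, 42, 86, -15, -22, -22, 8, 42):
  c_1 = (0)·(-65) + (-1)·(42) + 0·86 + (0)·(-15) + (0)·(-22) + (0)·(-22) + 0·8 + 1·42 = 0
  c_2 = (-1)·(-65) + 0·42 + (-1)·(86) + (0)·(-15) + (-2)·(-22) + (0)·(-22) + (-1)·(8) + 0·42 = 15
  c_3 = (-3)·(-65) + (-1)·(42) + (-2)·(86) + (-2)·(-15) + (0)·(-22) + (4)·(-22) + 0·8 + 2·42 = 7
  c_4 = (1)·(-65) + (-2)·(42) + 1·86 + (0)·(-15) + (0)·(-22) + (0)·(-22) + 0·8 + 2·42 = 21
  c_5 = (-2)·(-65) + (-1)·(42) + (-1)·(86) + (-1)·(-15) + (0)·(-22) + (6)·(-22) + 0·8 + 3·42 = 11
  c_6 = (0)·(-65) + 0·42 + 0·86 + (0)·(-15) + (-1)·(-22) + (-3)·(-22) + 0·8 + (-2)·(42) = 4
  c_7 = (0)·(-65) + 0·42 + 0·86 + (0)·(-15) + (-1)·(-22) + (0)·(-22) + 0·8 + 0·42 = 22
  c_8 = (0)·(-65) + 0·42 + 0·86 + (1)·(-15) + (-2)·(-22) + (0)·(-22) + (-1)·(8) + 0·42 = 21
Base-3 expansion of each c_i:
  c_1 = 0
  c_2 = 15 = 0·3^0 + 2·3^1 + 1·3^2
  c_3 = 7 = 1·3^0 + 2·3^1
  c_4 = 21 = 0·3^0 + 1·3^1 + 2·3^2
  c_5 = 11 = 2·3^0 + 0·3^1 + 1·3^2
  c_6 = 4 = 1·3^0 + 1·3^1
  c_7 = 22 = 1·3^0 + 1·3^1 + 2·3^2
  c_8 = 21 = 0·3^0 + 1·3^1 + 2·3^2
Factor λ_0 = (0, 0, 1, 0, 2, 1, 1, 0)
Factor λ_1 = (0, 2, 2, 1, 0, 1, 1, 1)
Factor λ_2 = (0, 1, 0, 2, 1, 0, 2, 2)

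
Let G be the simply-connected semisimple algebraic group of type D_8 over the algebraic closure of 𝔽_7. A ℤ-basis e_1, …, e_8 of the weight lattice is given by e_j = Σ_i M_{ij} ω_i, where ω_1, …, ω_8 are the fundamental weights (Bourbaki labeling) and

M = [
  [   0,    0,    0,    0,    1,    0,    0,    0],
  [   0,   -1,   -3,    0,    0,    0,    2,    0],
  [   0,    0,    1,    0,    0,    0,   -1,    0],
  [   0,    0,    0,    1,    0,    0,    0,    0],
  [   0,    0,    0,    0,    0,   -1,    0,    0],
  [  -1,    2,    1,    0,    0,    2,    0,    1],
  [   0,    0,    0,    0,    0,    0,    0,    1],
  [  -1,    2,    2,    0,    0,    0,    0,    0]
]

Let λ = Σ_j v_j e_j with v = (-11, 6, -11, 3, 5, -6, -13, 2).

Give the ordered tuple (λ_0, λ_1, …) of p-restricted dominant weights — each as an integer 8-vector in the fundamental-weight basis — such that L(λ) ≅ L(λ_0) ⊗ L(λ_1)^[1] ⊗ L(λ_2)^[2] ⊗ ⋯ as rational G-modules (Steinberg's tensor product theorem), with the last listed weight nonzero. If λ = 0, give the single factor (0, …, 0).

((5, 1, 2, 3, 6, 2, 2, 1),)

Converting to the ω-basis (c_i = row i of M dotted with v = (-11, 6, -11, 3, 5, -6, -13, 2)):
  c_1 = (0)·(-11) + (0)·(6) + (0)·(-11) + (0)·(3) + (1)·(5) + (0)·(-6) + (0)·(-13) + (0)·(2) = 5
  c_2 = (0)·(-11) + (-1)·(6) + (-3)·(-11) + (0)·(3) + (0)·(5) + (0)·(-6) + (2)·(-13) + (0)·(2) = 1
  c_3 = (0)·(-11) + (0)·(6) + (1)·(-11) + (0)·(3) + (0)·(5) + (0)·(-6) + (-1)·(-13) + (0)·(2) = 2
  c_4 = (0)·(-11) + (0)·(6) + (0)·(-11) + (1)·(3) + (0)·(5) + (0)·(-6) + (0)·(-13) + (0)·(2) = 3
  c_5 = (0)·(-11) + (0)·(6) + (0)·(-11) + (0)·(3) + (0)·(5) + (-1)·(-6) + (0)·(-13) + (0)·(2) = 6
  c_6 = (-1)·(-11) + (2)·(6) + (1)·(-11) + (0)·(3) + (0)·(5) + (2)·(-6) + (0)·(-13) + (1)·(2) = 2
  c_7 = (0)·(-11) + (0)·(6) + (0)·(-11) + (0)·(3) + (0)·(5) + (0)·(-6) + (0)·(-13) + (1)·(2) = 2
  c_8 = (-1)·(-11) + (2)·(6) + (2)·(-11) + (0)·(3) + (0)·(5) + (0)·(-6) + (0)·(-13) + (0)·(2) = 1
p = 7; digits c_i = Σ_j d_{ij}·7^j, 0 ≤ d_{ij} < 7:
  c_1 = 5 = 5·7^0
  c_2 = 1 = 1·7^0
  c_3 = 2 = 2·7^0
  c_4 = 3 = 3·7^0
  c_5 = 6 = 6·7^0
  c_6 = 2 = 2·7^0
  c_7 = 2 = 2·7^0
  c_8 = 1 = 1·7^0
Factor λ_0 = (5, 1, 2, 3, 6, 2, 2, 1)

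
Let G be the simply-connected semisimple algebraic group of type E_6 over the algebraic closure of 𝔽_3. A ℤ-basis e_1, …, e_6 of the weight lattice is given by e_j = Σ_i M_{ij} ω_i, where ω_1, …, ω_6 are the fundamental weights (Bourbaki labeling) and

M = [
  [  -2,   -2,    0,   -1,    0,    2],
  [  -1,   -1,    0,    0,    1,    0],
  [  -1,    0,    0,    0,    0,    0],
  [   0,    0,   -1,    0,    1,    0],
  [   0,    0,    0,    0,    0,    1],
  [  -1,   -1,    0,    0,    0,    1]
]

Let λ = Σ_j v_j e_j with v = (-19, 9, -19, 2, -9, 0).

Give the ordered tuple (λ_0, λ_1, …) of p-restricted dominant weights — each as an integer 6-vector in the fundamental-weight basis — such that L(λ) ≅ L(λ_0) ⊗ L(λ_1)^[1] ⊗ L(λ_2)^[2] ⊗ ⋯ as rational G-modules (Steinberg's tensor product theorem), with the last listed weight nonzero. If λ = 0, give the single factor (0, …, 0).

ω-coordinates c = M·v, v = (-19, 9, -19, 2, -9, 0):
  c_1 = (-2)·(-19) + (-2)·(9) + (0)·(-19) + (-1)·(2) + (0)·(-9) + (2)·(0) = 18
  c_2 = (-1)·(-19) + (-1)·(9) + (0)·(-19) + (0)·(2) + (1)·(-9) + (0)·(0) = 1
  c_3 = (-1)·(-19) + (0)·(9) + (0)·(-19) + (0)·(2) + (0)·(-9) + (0)·(0) = 19
  c_4 = (0)·(-19) + (0)·(9) + (-1)·(-19) + (0)·(2) + (1)·(-9) + (0)·(0) = 10
  c_5 = (0)·(-19) + (0)·(9) + (0)·(-19) + (0)·(2) + (0)·(-9) + (1)·(0) = 0
  c_6 = (-1)·(-19) + (-1)·(9) + (0)·(-19) + (0)·(2) + (0)·(-9) + (1)·(0) = 10
p = 3; digits c_i = Σ_j d_{ij}·3^j, 0 ≤ d_{ij} < 3:
  c_1 = 18 = 0·3^0 + 0·3^1 + 2·3^2
  c_2 = 1 = 1·3^0
  c_3 = 19 = 1·3^0 + 0·3^1 + 2·3^2
  c_4 = 10 = 1·3^0 + 0·3^1 + 1·3^2
  c_5 = 0
  c_6 = 10 = 1·3^0 + 0·3^1 + 1·3^2
p-restricted factor λ_0 = (0, 1, 1, 1, 0, 1)
p-restricted factor λ_1 = (0, 0, 0, 0, 0, 0)
p-restricted factor λ_2 = (2, 0, 2, 1, 0, 1)

((0, 1, 1, 1, 0, 1), (0, 0, 0, 0, 0, 0), (2, 0, 2, 1, 0, 1))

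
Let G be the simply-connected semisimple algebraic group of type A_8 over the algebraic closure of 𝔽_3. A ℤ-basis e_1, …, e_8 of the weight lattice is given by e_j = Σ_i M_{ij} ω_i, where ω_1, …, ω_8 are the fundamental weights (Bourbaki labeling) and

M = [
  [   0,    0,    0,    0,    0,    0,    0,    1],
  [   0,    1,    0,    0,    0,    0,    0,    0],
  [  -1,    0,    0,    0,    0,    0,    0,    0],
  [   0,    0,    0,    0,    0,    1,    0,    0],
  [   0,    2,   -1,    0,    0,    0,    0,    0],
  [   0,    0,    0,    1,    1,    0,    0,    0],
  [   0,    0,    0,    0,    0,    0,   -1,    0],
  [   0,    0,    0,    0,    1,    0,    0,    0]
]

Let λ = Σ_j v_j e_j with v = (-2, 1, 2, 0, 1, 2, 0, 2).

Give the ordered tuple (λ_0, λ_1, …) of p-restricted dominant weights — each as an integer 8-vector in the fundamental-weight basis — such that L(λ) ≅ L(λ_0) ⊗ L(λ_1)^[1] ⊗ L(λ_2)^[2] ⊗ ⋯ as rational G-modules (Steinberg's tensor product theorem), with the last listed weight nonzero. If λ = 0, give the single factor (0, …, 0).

((2, 1, 2, 2, 0, 1, 0, 1),)

Compute c_i = Σ_j M_{ij} v_j with v = (-2, 1, 2, 0, 1, 2, 0, 2):
  c_1 = 0*-2 + 0*1 + 0*2 + 0*0 + 0*1 + 0*2 + 0*0 + 1*2 = 2
  c_2 = 0*-2 + 1*1 + 0*2 + 0*0 + 0*1 + 0*2 + 0*0 + 0*2 = 1
  c_3 = -1*-2 + 0*1 + 0*2 + 0*0 + 0*1 + 0*2 + 0*0 + 0*2 = 2
  c_4 = 0*-2 + 0*1 + 0*2 + 0*0 + 0*1 + 1*2 + 0*0 + 0*2 = 2
  c_5 = 0*-2 + 2*1 + -1*2 + 0*0 + 0*1 + 0*2 + 0*0 + 0*2 = 0
  c_6 = 0*-2 + 0*1 + 0*2 + 1*0 + 1*1 + 0*2 + 0*0 + 0*2 = 1
  c_7 = 0*-2 + 0*1 + 0*2 + 0*0 + 0*1 + 0*2 + -1*0 + 0*2 = 0
  c_8 = 0*-2 + 0*1 + 0*2 + 0*0 + 1*1 + 0*2 + 0*0 + 0*2 = 1
p = 3; digits c_i = Σ_j d_{ij}·3^j, 0 ≤ d_{ij} < 3:
  c_1 = 2 = 2·3^0
  c_2 = 1 = 1·3^0
  c_3 = 2 = 2·3^0
  c_4 = 2 = 2·3^0
  c_5 = 0
  c_6 = 1 = 1·3^0
  c_7 = 0
  c_8 = 1 = 1·3^0
λ_0 = (2, 1, 2, 2, 0, 1, 0, 1)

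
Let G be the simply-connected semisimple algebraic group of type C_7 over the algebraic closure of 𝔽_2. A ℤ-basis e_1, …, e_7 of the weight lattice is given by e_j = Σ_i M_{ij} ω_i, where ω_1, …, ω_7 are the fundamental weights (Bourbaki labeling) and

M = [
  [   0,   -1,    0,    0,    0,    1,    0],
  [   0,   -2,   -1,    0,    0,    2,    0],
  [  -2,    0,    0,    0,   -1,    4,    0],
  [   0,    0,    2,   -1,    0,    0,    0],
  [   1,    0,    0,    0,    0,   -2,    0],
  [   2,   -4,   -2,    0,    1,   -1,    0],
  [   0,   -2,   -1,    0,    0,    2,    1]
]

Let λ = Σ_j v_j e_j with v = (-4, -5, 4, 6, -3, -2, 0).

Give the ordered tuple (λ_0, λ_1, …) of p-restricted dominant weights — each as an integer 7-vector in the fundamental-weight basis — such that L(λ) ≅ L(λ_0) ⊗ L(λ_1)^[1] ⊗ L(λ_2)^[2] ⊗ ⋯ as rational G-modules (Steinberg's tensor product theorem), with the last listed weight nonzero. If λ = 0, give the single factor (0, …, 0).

Change of basis e → ω: c = M·v where v = (-4, -5, 4, 6, -3, -2, 0):
  c_1 = (0)·(-4) + (-1)·(-5) + 0·4 + 0·6 + (0)·(-3) + (1)·(-2) + 0·0 = 3
  c_2 = (0)·(-4) + (-2)·(-5) + (-1)·(4) + 0·6 + (0)·(-3) + (2)·(-2) + 0·0 = 2
  c_3 = (-2)·(-4) + (0)·(-5) + 0·4 + 0·6 + (-1)·(-3) + (4)·(-2) + 0·0 = 3
  c_4 = (0)·(-4) + (0)·(-5) + 2·4 + (-1)·(6) + (0)·(-3) + (0)·(-2) + 0·0 = 2
  c_5 = (1)·(-4) + (0)·(-5) + 0·4 + 0·6 + (0)·(-3) + (-2)·(-2) + 0·0 = 0
  c_6 = (2)·(-4) + (-4)·(-5) + (-2)·(4) + 0·6 + (1)·(-3) + (-1)·(-2) + 0·0 = 3
  c_7 = (0)·(-4) + (-2)·(-5) + (-1)·(4) + 0·6 + (0)·(-3) + (2)·(-2) + 1·0 = 2
Writing each c_i in base p = 2:
  c_1 = 3 = 1·2^0 + 1·2^1
  c_2 = 2 = 0·2^0 + 1·2^1
  c_3 = 3 = 1·2^0 + 1·2^1
  c_4 = 2 = 0·2^0 + 1·2^1
  c_5 = 0
  c_6 = 3 = 1·2^0 + 1·2^1
  c_7 = 2 = 0·2^0 + 1·2^1
p-restricted factor λ_0 = (1, 0, 1, 0, 0, 1, 0)
p-restricted factor λ_1 = (1, 1, 1, 1, 0, 1, 1)

((1, 0, 1, 0, 0, 1, 0), (1, 1, 1, 1, 0, 1, 1))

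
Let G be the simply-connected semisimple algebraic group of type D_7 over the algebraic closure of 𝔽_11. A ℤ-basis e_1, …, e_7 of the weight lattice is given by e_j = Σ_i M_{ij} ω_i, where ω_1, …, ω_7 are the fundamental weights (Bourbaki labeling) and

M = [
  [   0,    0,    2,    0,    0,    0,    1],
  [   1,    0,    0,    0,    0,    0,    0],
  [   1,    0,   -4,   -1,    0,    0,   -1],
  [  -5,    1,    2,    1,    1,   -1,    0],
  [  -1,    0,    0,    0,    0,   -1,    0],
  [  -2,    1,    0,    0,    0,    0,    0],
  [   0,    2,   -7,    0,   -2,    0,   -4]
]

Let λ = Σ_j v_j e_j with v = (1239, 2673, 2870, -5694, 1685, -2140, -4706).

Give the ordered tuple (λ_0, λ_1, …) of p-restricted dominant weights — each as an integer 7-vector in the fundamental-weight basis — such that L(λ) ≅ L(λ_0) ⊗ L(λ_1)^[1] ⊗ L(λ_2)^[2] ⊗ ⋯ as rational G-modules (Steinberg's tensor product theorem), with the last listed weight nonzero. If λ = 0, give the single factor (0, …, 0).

((0, 7, 5, 8, 10, 8, 6), (6, 2, 3, 9, 4, 6, 9), (8, 10, 1, 2, 7, 1, 5))

Change of basis e → ω: c = M·v where v = (1239, 2673, 2870, -5694, 1685, -2140, -4706):
  c_1 = 0·1239 + 0·2673 + 2·2870 + (0)·(-5694) + 0·1685 + (0)·(-2140) + (1)·(-4706) = 1034
  c_2 = 1·1239 + 0·2673 + 0·2870 + (0)·(-5694) + 0·1685 + (0)·(-2140) + (0)·(-4706) = 1239
  c_3 = 1·1239 + 0·2673 + (-4)·(2870) + (-1)·(-5694) + 0·1685 + (0)·(-2140) + (-1)·(-4706) = 159
  c_4 = (-5)·(1239) + 1·2673 + 2·2870 + (1)·(-5694) + 1·1685 + (-1)·(-2140) + (0)·(-4706) = 349
  c_5 = (-1)·(1239) + 0·2673 + 0·2870 + (0)·(-5694) + 0·1685 + (-1)·(-2140) + (0)·(-4706) = 901
  c_6 = (-2)·(1239) + 1·2673 + 0·2870 + (0)·(-5694) + 0·1685 + (0)·(-2140) + (0)·(-4706) = 195
  c_7 = 0·1239 + 2·2673 + (-7)·(2870) + (0)·(-5694) + (-2)·(1685) + (0)·(-2140) + (-4)·(-4706) = 710
p = 11; digits c_i = Σ_j d_{ij}·11^j, 0 ≤ d_{ij} < 11:
  c_1 = 1034 = 0·11^0 + 6·11^1 + 8·11^2
  c_2 = 1239 = 7·11^0 + 2·11^1 + 10·11^2
  c_3 = 159 = 5·11^0 + 3·11^1 + 1·11^2
  c_4 = 349 = 8·11^0 + 9·11^1 + 2·11^2
  c_5 = 901 = 10·11^0 + 4·11^1 + 7·11^2
  c_6 = 195 = 8·11^0 + 6·11^1 + 1·11^2
  c_7 = 710 = 6·11^0 + 9·11^1 + 5·11^2
p-restricted factor λ_0 = (0, 7, 5, 8, 10, 8, 6)
p-restricted factor λ_1 = (6, 2, 3, 9, 4, 6, 9)
p-restricted factor λ_2 = (8, 10, 1, 2, 7, 1, 5)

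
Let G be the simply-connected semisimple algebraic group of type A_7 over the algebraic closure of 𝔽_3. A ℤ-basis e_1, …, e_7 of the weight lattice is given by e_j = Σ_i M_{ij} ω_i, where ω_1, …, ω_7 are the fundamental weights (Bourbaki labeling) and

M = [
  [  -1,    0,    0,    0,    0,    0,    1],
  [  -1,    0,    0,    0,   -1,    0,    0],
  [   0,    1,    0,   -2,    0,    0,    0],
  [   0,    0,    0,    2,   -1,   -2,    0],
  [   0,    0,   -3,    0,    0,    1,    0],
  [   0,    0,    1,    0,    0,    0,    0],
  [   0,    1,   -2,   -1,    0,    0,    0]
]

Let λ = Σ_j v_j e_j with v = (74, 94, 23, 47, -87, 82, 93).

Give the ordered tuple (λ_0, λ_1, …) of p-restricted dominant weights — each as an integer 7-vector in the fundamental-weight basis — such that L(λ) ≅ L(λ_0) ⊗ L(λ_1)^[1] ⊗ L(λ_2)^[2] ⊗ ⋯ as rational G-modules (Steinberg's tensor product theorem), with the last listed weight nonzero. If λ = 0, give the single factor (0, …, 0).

((1, 1, 0, 2, 1, 2, 1), (0, 1, 0, 2, 1, 1, 0), (2, 1, 0, 1, 1, 2, 0))

ω-coordinates c = M·v, v = (74, 94, 23, 47, -87, 82, 93):
  c_1 = (-1)·(74) + 0·94 + 0·23 + 0·47 + (0)·(-87) + 0·82 + 1·93 = 19
  c_2 = (-1)·(74) + 0·94 + 0·23 + 0·47 + (-1)·(-87) + 0·82 + 0·93 = 13
  c_3 = 0·74 + 1·94 + 0·23 + (-2)·(47) + (0)·(-87) + 0·82 + 0·93 = 0
  c_4 = 0·74 + 0·94 + 0·23 + 2·47 + (-1)·(-87) + (-2)·(82) + 0·93 = 17
  c_5 = 0·74 + 0·94 + (-3)·(23) + 0·47 + (0)·(-87) + 1·82 + 0·93 = 13
  c_6 = 0·74 + 0·94 + 1·23 + 0·47 + (0)·(-87) + 0·82 + 0·93 = 23
  c_7 = 0·74 + 1·94 + (-2)·(23) + (-1)·(47) + (0)·(-87) + 0·82 + 0·93 = 1
Writing each c_i in base p = 3:
  c_1 = 19 = 1·3^0 + 0·3^1 + 2·3^2
  c_2 = 13 = 1·3^0 + 1·3^1 + 1·3^2
  c_3 = 0
  c_4 = 17 = 2·3^0 + 2·3^1 + 1·3^2
  c_5 = 13 = 1·3^0 + 1·3^1 + 1·3^2
  c_6 = 23 = 2·3^0 + 1·3^1 + 2·3^2
  c_7 = 1 = 1·3^0
λ_0 = (1, 1, 0, 2, 1, 2, 1)
λ_1 = (0, 1, 0, 2, 1, 1, 0)
λ_2 = (2, 1, 0, 1, 1, 2, 0)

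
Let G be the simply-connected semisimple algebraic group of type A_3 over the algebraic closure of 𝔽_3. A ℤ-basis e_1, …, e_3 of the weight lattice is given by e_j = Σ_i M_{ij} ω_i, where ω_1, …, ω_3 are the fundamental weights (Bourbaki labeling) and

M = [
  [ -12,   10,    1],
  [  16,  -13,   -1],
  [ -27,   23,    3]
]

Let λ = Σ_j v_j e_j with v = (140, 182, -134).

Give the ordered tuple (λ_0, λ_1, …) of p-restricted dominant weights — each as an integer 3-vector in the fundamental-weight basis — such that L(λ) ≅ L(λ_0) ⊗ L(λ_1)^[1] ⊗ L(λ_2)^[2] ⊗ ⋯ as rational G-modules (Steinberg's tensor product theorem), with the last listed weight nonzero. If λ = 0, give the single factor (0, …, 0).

((0, 2, 1), (2, 2, 1))

Converting to the ω-basis (c_i = row i of M dotted with v = (140, 182, -134)):
  c_1 = -12*140 + 10*182 + 1*-134 = 6
  c_2 = 16*140 + -13*182 + -1*-134 = 8
  c_3 = -27*140 + 23*182 + 3*-134 = 4
Writing each c_i in base p = 3:
  c_1 = 6 = 0·3^0 + 2·3^1
  c_2 = 8 = 2·3^0 + 2·3^1
  c_3 = 4 = 1·3^0 + 1·3^1
Factor λ_0 = (0, 2, 1)
Factor λ_1 = (2, 2, 1)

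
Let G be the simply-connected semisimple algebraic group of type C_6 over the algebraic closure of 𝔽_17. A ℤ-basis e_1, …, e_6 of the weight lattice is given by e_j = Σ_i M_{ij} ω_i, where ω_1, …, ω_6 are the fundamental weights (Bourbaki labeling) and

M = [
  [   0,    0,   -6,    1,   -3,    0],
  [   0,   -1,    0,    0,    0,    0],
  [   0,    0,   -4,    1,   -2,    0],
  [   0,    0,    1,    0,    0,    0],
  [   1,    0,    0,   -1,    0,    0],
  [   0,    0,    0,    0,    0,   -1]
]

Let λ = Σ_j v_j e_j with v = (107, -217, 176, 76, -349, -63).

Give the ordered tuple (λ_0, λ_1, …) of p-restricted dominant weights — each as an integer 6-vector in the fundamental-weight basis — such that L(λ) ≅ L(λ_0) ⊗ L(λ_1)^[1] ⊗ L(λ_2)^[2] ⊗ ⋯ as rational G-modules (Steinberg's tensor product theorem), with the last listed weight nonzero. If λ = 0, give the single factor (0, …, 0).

ω-coordinates c = M·v, v = (107, -217, 176, 76, -349, -63):
  c_1 = 0*107 + 0*-217 + -6*176 + 1*76 + -3*-349 + 0*-63 = 67
  c_2 = 0*107 + -1*-217 + 0*176 + 0*76 + 0*-349 + 0*-63 = 217
  c_3 = 0*107 + 0*-217 + -4*176 + 1*76 + -2*-349 + 0*-63 = 70
  c_4 = 0*107 + 0*-217 + 1*176 + 0*76 + 0*-349 + 0*-63 = 176
  c_5 = 1*107 + 0*-217 + 0*176 + -1*76 + 0*-349 + 0*-63 = 31
  c_6 = 0*107 + 0*-217 + 0*176 + 0*76 + 0*-349 + -1*-63 = 63
p = 17; digits c_i = Σ_j d_{ij}·17^j, 0 ≤ d_{ij} < 17:
  c_1 = 67 = 16·17^0 + 3·17^1
  c_2 = 217 = 13·17^0 + 12·17^1
  c_3 = 70 = 2·17^0 + 4·17^1
  c_4 = 176 = 6·17^0 + 10·17^1
  c_5 = 31 = 14·17^0 + 1·17^1
  c_6 = 63 = 12·17^0 + 3·17^1
Factor λ_0 = (16, 13, 2, 6, 14, 12)
Factor λ_1 = (3, 12, 4, 10, 1, 3)

((16, 13, 2, 6, 14, 12), (3, 12, 4, 10, 1, 3))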